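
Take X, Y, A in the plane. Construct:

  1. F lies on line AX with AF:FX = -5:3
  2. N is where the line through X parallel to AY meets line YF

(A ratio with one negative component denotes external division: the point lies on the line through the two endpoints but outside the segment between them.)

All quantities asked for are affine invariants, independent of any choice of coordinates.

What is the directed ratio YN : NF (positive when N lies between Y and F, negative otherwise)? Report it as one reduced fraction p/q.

YN:NF = 2/3

Set X = (0, 0), Y = (1, 0), A = (0, 1); any affine frame gives the same invariant.
1. F lies on line AX with AF:FX = -5:3 ⇒ F = (0, -3/2)
2. N is where the line through X parallel to AY meets line YF ⇒ N = (3/5, -3/5)
N = Y + t·(F−Y) with t = 2/5, so YN:NF = t:(1−t) = 2/5:3/5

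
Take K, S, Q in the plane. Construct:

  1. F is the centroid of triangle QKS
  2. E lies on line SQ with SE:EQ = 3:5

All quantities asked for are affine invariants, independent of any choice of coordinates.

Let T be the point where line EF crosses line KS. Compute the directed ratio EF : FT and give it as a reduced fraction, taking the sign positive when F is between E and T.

Work in coordinates with K = (0, 0), S = (1, 0), Q = (0, 1).
1. F is the centroid of triangle QKS ⇒ F = (1/3, 1/3)
2. E lies on line SQ with SE:EQ = 3:5 ⇒ E = (5/8, 3/8)
line EF meets KS at T = (-2, 0)
F = E + t·(T−E) with t = 1/9, so EF:FT = 1/9:8/9

EF:FT = 1/8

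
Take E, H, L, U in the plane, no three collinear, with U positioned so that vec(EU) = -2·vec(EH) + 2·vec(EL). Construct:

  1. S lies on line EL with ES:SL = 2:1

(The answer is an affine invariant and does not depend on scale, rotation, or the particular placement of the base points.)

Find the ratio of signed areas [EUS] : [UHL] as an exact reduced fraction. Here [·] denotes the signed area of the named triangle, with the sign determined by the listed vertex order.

Set E = (0, 0), H = (1, 0), L = (0, 1), U = (-2, 2); any affine frame gives the same invariant.
1. S lies on line EL with ES:SL = 2:1 ⇒ S = (0, 2/3)
2·[EUS] = -4/3, 2·[UHL] = 1
[EUS]:[UHL] = -4/3:1 = -4/3

[EUS]:[UHL] = -4/3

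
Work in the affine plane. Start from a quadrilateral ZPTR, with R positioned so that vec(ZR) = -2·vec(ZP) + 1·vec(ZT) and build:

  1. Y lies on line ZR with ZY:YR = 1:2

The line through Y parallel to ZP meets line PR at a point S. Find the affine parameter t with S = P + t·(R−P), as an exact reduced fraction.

t = 1/3

Work in coordinates with Z = (0, 0), P = (1, 0), T = (0, 1), R = (-2, 1).
1. Y lies on line ZR with ZY:YR = 1:2 ⇒ Y = (-2/3, 1/3)
through Y parallel to ZP: direction (1, 0); meets PR at S = (0, 1/3)
S = P + t·(R−P) with t = 1/3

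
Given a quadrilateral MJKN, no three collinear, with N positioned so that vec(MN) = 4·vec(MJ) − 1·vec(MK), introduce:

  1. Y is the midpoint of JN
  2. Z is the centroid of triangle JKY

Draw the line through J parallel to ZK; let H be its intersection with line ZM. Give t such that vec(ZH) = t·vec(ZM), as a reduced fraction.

t = 2/7

Set M = (0, 0), J = (1, 0), K = (0, 1), N = (4, -1); any affine frame gives the same invariant.
1. Y is the midpoint of JN ⇒ Y = (5/2, -1/2)
2. Z is the centroid of triangle JKY ⇒ Z = (7/6, 1/6)
through J parallel to ZK: direction (-7/6, 5/6); meets ZM at H = (5/6, 5/42)
H = Z + t·(M−Z) with t = 2/7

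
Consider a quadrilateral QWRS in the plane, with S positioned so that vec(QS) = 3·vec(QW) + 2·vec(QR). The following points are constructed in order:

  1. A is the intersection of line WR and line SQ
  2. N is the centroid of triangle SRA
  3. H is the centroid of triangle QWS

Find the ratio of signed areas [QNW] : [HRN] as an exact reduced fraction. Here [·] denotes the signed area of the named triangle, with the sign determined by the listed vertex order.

Assign Q = (0, 0), W = (1, 0), R = (0, 1), S = (3, 2) — the answer is frame-independent, so this choice is without loss of generality.
1. A is the intersection of line WR and line SQ ⇒ A = (3/5, 2/5)
2. N is the centroid of triangle SRA ⇒ N = (6/5, 17/15)
3. H is the centroid of triangle QWS ⇒ H = (4/3, 2/3)
2·[QNW] = -17/15, 2·[HRN] = -26/45
[QNW]:[HRN] = -17/15:-26/45 = 51/26

[QNW]:[HRN] = 51/26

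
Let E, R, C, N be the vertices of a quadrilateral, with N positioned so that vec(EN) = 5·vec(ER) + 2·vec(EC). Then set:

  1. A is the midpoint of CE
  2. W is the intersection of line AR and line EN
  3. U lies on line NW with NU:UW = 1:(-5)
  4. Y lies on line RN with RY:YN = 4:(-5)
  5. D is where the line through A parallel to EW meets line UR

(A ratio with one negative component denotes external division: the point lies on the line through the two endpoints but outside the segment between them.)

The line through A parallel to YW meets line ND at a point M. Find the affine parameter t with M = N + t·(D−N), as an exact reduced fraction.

t = -32/13

Assign E = (0, 0), R = (1, 0), C = (0, 1), N = (5, 2) — the answer is frame-independent, so this choice is without loss of generality.
1. A is the midpoint of CE ⇒ A = (0, 1/2)
2. W is the intersection of line AR and line EN ⇒ W = (5/9, 2/9)
3. U lies on line NW with NU:UW = 1:(-5) ⇒ U = (55/9, 22/9)
4. Y lies on line RN with RY:YN = 4:(-5) ⇒ Y = (-15, -8)
5. D is where the line through A parallel to EW meets line UR ⇒ D = (25/2, 11/2)
through A parallel to YW: direction (140/9, 74/9); meets ND at M = (-175/13, -86/13)
M = N + t·(D−N) with t = -32/13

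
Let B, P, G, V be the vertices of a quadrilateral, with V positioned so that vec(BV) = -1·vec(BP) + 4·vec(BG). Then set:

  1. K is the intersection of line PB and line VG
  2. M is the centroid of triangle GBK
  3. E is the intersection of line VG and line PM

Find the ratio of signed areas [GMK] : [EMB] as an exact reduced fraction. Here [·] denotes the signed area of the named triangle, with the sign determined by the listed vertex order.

Choose coordinates B = (0, 0), P = (1, 0), G = (0, 1), V = (-1, 4).
1. K is the intersection of line PB and line VG ⇒ K = (1/3, 0)
2. M is the centroid of triangle GBK ⇒ M = (1/9, 1/3)
3. E is the intersection of line VG and line PM ⇒ E = (5/21, 2/7)
2·[GMK] = 1/9, 2·[EMB] = 1/21
[GMK]:[EMB] = 1/9:1/21 = 7/3

[GMK]:[EMB] = 7/3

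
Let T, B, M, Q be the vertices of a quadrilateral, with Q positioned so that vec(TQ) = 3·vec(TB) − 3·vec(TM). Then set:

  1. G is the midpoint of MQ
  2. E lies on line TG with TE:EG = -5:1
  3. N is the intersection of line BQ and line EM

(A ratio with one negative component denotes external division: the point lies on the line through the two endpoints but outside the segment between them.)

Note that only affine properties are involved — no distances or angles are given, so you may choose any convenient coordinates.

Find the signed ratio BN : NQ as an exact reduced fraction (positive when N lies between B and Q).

Work in coordinates with T = (0, 0), B = (1, 0), M = (0, 1), Q = (3, -3).
1. G is the midpoint of MQ ⇒ G = (3/2, -1)
2. E lies on line TG with TE:EG = -5:1 ⇒ E = (15/8, -5/4)
3. N is the intersection of line BQ and line EM ⇒ N = (5/3, -1)
N = B + t·(Q−B) with t = 1/3, so BN:NQ = t:(1−t) = 1/3:2/3

BN:NQ = 1/2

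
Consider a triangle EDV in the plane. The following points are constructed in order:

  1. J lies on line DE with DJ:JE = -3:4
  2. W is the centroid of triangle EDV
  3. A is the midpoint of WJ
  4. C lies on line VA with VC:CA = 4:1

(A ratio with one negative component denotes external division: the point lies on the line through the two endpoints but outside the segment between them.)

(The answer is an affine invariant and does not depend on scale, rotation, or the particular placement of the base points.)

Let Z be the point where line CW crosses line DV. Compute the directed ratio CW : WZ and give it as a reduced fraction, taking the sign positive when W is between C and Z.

CW:WZ = -21/5

Set E = (0, 0), D = (1, 0), V = (0, 1); any affine frame gives the same invariant.
1. J lies on line DE with DJ:JE = -3:4 ⇒ J = (4, 0)
2. W is the centroid of triangle EDV ⇒ W = (1/3, 1/3)
3. A is the midpoint of WJ ⇒ A = (13/6, 1/6)
4. C lies on line VA with VC:CA = 4:1 ⇒ C = (26/15, 1/3)
line CW meets DV at Z = (2/3, 1/3)
W = C + t·(Z−C) with t = 21/16, so CW:WZ = 21/16:-5/16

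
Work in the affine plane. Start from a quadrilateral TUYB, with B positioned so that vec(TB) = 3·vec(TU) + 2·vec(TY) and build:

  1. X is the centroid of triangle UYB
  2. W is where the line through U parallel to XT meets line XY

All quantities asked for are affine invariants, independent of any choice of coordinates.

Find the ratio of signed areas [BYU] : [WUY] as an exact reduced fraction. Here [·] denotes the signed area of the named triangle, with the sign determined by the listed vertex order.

[BYU]:[WUY] = -12/7

Choose coordinates T = (0, 0), U = (1, 0), Y = (0, 1), B = (3, 2).
1. X is the centroid of triangle UYB ⇒ X = (4/3, 1)
2. W is where the line through U parallel to XT meets line XY ⇒ W = (7/3, 1)
2·[BYU] = 4, 2·[WUY] = -7/3
[BYU]:[WUY] = 4:-7/3 = -12/7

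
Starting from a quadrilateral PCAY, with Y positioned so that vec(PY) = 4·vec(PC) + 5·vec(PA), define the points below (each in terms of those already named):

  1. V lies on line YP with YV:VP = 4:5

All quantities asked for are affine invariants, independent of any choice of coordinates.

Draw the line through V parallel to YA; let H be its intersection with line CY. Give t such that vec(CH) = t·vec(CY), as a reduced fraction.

t = 7/9

Work in coordinates with P = (0, 0), C = (1, 0), A = (0, 1), Y = (4, 5).
1. V lies on line YP with YV:VP = 4:5 ⇒ V = (20/9, 25/9)
through V parallel to YA: direction (-4, -4); meets CY at H = (10/3, 35/9)
H = C + t·(Y−C) with t = 7/9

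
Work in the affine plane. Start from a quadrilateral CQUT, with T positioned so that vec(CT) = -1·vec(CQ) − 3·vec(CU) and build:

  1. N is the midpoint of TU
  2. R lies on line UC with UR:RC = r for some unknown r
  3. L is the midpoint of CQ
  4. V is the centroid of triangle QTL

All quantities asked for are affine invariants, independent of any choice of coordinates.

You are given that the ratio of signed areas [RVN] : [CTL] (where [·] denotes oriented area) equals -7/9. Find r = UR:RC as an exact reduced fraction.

r = 1/3

Choose coordinates C = (0, 0), Q = (1, 0), U = (0, 1), T = (-1, -3).
1. N is the midpoint of TU ⇒ N = (-1/2, -1)
2. With UR:RC = r, write λ = r/(r+1) so R = U + λ·(C−U); R is affine-linear in λ
3. L is the midpoint of CQ ⇒ L = (1/2, 0)
4. V is the centroid of triangle QTL ⇒ V = (1/6, -1)
Every point depending on R is an affine combination of R and λ-independent points, so each such coordinate is linear in λ; the λ² term in each signed area is a multiple of (C−U)×(C−U) = 0, so 2·[RVN] and 2·[CTL] are each linear in λ. Evaluating at λ=0 and λ=1:
  2·[RVN] = 2/3·λ − 4/3,   2·[CTL] = 3/2
So [RVN]:[CTL] = (2/3·λ − 4/3) / (3/2). Setting this equal to -7/9:
  2/3·λ − 4/3 = -7/9·(3/2)  ⇒  λ = 1/4
Then r = λ/(1−λ) = (1/4)/(3/4) = 1/3. Check: with r = 1/3, R = (0, 3/4) and [RVN]:[CTL] = -7/9 as required.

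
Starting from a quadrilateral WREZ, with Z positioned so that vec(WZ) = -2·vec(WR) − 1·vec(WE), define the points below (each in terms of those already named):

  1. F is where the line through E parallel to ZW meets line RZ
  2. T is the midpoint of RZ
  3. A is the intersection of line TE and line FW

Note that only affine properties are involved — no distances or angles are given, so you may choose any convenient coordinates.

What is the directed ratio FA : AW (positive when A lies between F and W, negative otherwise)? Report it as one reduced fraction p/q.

Assign W = (0, 0), R = (1, 0), E = (0, 1), Z = (-2, -1) — the answer is frame-independent, so this choice is without loss of generality.
1. F is where the line through E parallel to ZW meets line RZ ⇒ F = (-8, -3)
2. T is the midpoint of RZ ⇒ T = (-1/2, -1/2)
3. A is the intersection of line TE and line FW ⇒ A = (-8/21, -1/7)
A = F + t·(W−F) with t = 20/21, so FA:AW = t:(1−t) = 20/21:1/21

FA:AW = 20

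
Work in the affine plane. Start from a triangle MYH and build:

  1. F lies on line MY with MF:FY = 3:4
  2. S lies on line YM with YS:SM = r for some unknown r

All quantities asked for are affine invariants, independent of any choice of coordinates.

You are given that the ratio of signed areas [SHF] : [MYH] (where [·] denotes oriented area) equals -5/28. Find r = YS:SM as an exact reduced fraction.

Assign M = (0, 0), Y = (1, 0), H = (0, 1) — the answer is frame-independent, so this choice is without loss of generality.
1. F lies on line MY with MF:FY = 3:4 ⇒ F = (3/7, 0)
2. With YS:SM = r, write λ = r/(r+1) so S = Y + λ·(M−Y); S is affine-linear in λ
Every point depending on S is an affine combination of S and λ-independent points, so each such coordinate is linear in λ; the λ² term in each signed area is a multiple of (M−Y)×(M−Y) = 0, so 2·[SHF] and 2·[MYH] are each linear in λ. Evaluating at λ=0 and λ=1:
  2·[SHF] = −λ + 4/7,   2·[MYH] = 1
So [SHF]:[MYH] = (−λ + 4/7) / (1). Setting this equal to -5/28:
  −λ + 4/7 = -5/28·(1)  ⇒  λ = 3/4
Then r = λ/(1−λ) = (3/4)/(1/4) = 3. Check: with r = 3, S = (1/4, 0) and [SHF]:[MYH] = -5/28 as required.

r = 3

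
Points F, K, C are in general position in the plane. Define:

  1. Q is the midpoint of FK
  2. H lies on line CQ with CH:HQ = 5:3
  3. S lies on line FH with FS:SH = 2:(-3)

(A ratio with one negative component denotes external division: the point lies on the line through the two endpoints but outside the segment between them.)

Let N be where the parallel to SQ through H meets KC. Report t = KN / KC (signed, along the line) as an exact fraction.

t = 1/2

Choose coordinates F = (0, 0), K = (1, 0), C = (0, 1).
1. Q is the midpoint of FK ⇒ Q = (1/2, 0)
2. H lies on line CQ with CH:HQ = 5:3 ⇒ H = (5/16, 3/8)
3. S lies on line FH with FS:SH = 2:(-3) ⇒ S = (-5/8, -3/4)
through H parallel to SQ: direction (9/8, 3/4); meets KC at N = (1/2, 1/2)
N = K + t·(C−K) with t = 1/2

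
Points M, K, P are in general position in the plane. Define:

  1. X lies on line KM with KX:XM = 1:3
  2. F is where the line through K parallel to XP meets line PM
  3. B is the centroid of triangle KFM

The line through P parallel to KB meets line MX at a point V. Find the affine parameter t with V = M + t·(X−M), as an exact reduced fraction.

Set M = (0, 0), K = (1, 0), P = (0, 1); any affine frame gives the same invariant.
1. X lies on line KM with KX:XM = 1:3 ⇒ X = (3/4, 0)
2. F is where the line through K parallel to XP meets line PM ⇒ F = (0, 4/3)
3. B is the centroid of triangle KFM ⇒ B = (1/3, 4/9)
through P parallel to KB: direction (-2/3, 4/9); meets MX at V = (3/2, 0)
V = M + t·(X−M) with t = 2

t = 2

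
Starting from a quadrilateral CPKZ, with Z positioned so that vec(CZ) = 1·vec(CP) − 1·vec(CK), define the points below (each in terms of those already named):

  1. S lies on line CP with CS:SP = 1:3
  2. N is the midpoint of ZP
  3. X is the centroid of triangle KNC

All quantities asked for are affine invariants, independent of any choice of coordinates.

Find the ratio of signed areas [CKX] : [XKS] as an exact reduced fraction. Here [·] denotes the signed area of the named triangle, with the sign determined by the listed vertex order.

[CKX]:[XKS] = -8/3

Set C = (0, 0), P = (1, 0), K = (0, 1), Z = (1, -1); any affine frame gives the same invariant.
1. S lies on line CP with CS:SP = 1:3 ⇒ S = (1/4, 0)
2. N is the midpoint of ZP ⇒ N = (1, -1/2)
3. X is the centroid of triangle KNC ⇒ X = (1/3, 1/6)
2·[CKX] = -1/3, 2·[XKS] = 1/8
[CKX]:[XKS] = -1/3:1/8 = -8/3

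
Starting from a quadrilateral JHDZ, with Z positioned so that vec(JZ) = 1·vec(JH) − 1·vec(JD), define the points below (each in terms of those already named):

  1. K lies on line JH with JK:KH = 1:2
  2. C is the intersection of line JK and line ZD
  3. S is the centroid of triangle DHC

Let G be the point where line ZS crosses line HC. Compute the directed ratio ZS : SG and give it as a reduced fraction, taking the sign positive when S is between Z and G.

ZS:SG = -4

Work in coordinates with J = (0, 0), H = (1, 0), D = (0, 1), Z = (1, -1).
1. K lies on line JH with JK:KH = 1:2 ⇒ K = (1/3, 0)
2. C is the intersection of line JK and line ZD ⇒ C = (1/2, 0)
3. S is the centroid of triangle DHC ⇒ S = (1/2, 1/3)
line ZS meets HC at G = (5/8, 0)
S = Z + t·(G−Z) with t = 4/3, so ZS:SG = 4/3:-1/3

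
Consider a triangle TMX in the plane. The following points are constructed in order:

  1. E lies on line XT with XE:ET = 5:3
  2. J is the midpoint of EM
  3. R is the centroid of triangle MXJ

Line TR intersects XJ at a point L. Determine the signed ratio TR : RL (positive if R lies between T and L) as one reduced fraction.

Choose coordinates T = (0, 0), M = (1, 0), X = (0, 1).
1. E lies on line XT with XE:ET = 5:3 ⇒ E = (0, 3/8)
2. J is the midpoint of EM ⇒ J = (1/2, 3/16)
3. R is the centroid of triangle MXJ ⇒ R = (1/2, 19/48)
line TR meets XJ at L = (12/29, 19/58)
R = T + t·(L−T) with t = 29/24, so TR:RL = 29/24:-5/24

TR:RL = -29/5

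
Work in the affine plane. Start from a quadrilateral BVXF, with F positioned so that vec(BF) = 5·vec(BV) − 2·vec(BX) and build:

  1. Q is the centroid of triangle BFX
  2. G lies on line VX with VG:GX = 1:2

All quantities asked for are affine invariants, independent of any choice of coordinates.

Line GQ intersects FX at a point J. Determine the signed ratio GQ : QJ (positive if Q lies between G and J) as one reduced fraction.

GQ:QJ = -1/5

Choose coordinates B = (0, 0), V = (1, 0), X = (0, 1), F = (5, -2).
1. Q is the centroid of triangle BFX ⇒ Q = (5/3, -1/3)
2. G lies on line VX with VG:GX = 1:2 ⇒ G = (2/3, 1/3)
line GQ meets FX at J = (-10/3, 3)
Q = G + t·(J−G) with t = -1/4, so GQ:QJ = -1/4:5/4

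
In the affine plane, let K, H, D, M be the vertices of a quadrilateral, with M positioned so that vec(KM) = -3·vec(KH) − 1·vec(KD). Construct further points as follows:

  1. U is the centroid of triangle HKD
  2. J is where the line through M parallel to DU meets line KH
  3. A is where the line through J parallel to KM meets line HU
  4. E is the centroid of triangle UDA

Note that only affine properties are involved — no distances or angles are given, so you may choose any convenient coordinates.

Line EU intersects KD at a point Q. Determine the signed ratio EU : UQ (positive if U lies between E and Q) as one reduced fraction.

EU:UQ = -22/15

Assign K = (0, 0), H = (1, 0), D = (0, 1), M = (-3, -1) — the answer is frame-independent, so this choice is without loss of generality.
1. U is the centroid of triangle HKD ⇒ U = (1/3, 1/3)
2. J is where the line through M parallel to DU meets line KH ⇒ J = (-7/2, 0)
3. A is where the line through J parallel to KM meets line HU ⇒ A = (-4/5, 9/10)
4. E is the centroid of triangle UDA ⇒ E = (-7/45, 67/90)
line EU meets KD at Q = (0, 27/44)
U = E + t·(Q−E) with t = 22/7, so EU:UQ = 22/7:-15/7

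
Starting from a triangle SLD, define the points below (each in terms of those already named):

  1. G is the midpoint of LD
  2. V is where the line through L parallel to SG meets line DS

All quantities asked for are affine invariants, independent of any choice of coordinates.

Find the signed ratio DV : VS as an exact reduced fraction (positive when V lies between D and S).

DV:VS = -2

Assign S = (0, 0), L = (1, 0), D = (0, 1) — the answer is frame-independent, so this choice is without loss of generality.
1. G is the midpoint of LD ⇒ G = (1/2, 1/2)
2. V is where the line through L parallel to SG meets line DS ⇒ V = (0, -1)
V = D + t·(S−D) with t = 2, so DV:VS = t:(1−t) = 2:-1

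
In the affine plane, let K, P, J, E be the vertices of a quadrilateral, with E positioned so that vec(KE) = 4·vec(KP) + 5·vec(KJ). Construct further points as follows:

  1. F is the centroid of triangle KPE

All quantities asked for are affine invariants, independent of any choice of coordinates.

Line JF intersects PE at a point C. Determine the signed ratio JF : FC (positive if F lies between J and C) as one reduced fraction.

Work in coordinates with K = (0, 0), P = (1, 0), J = (0, 1), E = (4, 5).
1. F is the centroid of triangle KPE ⇒ F = (5/3, 5/3)
line JF meets PE at C = (40/19, 35/19)
F = J + t·(C−J) with t = 19/24, so JF:FC = 19/24:5/24

JF:FC = 19/5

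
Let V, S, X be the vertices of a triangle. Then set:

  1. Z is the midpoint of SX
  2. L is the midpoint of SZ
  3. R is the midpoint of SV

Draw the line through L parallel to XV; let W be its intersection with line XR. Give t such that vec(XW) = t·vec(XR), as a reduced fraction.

t = 3/2

Assign V = (0, 0), S = (1, 0), X = (0, 1) — the answer is frame-independent, so this choice is without loss of generality.
1. Z is the midpoint of SX ⇒ Z = (1/2, 1/2)
2. L is the midpoint of SZ ⇒ L = (3/4, 1/4)
3. R is the midpoint of SV ⇒ R = (1/2, 0)
through L parallel to XV: direction (0, -1); meets XR at W = (3/4, -1/2)
W = X + t·(R−X) with t = 3/2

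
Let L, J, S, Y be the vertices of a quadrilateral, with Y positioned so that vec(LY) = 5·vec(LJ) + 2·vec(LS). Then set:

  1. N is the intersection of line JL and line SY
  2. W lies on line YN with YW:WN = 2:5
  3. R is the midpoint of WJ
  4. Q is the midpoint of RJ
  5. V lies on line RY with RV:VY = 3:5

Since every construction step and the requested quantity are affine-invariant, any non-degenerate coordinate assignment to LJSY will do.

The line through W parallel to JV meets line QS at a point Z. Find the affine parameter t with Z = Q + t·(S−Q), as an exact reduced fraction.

t = 6/17

Choose coordinates L = (0, 0), J = (1, 0), S = (0, 1), Y = (5, 2).
1. N is the intersection of line JL and line SY ⇒ N = (-5, 0)
2. W lies on line YN with YW:WN = 2:5 ⇒ W = (15/7, 10/7)
3. R is the midpoint of WJ ⇒ R = (11/7, 5/7)
4. Q is the midpoint of RJ ⇒ Q = (9/7, 5/14)
5. V lies on line RY with RV:VY = 3:5 ⇒ V = (20/7, 67/56)
through W parallel to JV: direction (13/7, 67/56); meets QS at Z = (99/119, 139/238)
Z = Q + t·(S−Q) with t = 6/17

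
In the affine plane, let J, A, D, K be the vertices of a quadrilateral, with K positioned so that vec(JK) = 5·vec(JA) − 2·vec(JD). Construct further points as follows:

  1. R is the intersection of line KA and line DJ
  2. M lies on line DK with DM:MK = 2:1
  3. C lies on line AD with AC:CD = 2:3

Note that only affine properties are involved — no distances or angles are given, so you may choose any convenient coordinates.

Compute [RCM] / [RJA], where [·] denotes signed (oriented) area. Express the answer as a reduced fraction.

[RCM]:[RJA] = -17/15

Set J = (0, 0), A = (1, 0), D = (0, 1), K = (5, -2); any affine frame gives the same invariant.
1. R is the intersection of line KA and line DJ ⇒ R = (0, 1/2)
2. M lies on line DK with DM:MK = 2:1 ⇒ M = (10/3, -1)
3. C lies on line AD with AC:CD = 2:3 ⇒ C = (3/5, 2/5)
2·[RCM] = -17/30, 2·[RJA] = 1/2
[RCM]:[RJA] = -17/30:1/2 = -17/15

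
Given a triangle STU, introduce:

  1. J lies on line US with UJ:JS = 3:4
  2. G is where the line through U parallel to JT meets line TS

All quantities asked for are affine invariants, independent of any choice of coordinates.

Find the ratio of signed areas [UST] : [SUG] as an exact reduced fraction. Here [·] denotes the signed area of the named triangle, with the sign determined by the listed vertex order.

Work in coordinates with S = (0, 0), T = (1, 0), U = (0, 1).
1. J lies on line US with UJ:JS = 3:4 ⇒ J = (0, 4/7)
2. G is where the line through U parallel to JT meets line TS ⇒ G = (7/4, 0)
2·[UST] = 1, 2·[SUG] = -7/4
[UST]:[SUG] = 1:-7/4 = -4/7

[UST]:[SUG] = -4/7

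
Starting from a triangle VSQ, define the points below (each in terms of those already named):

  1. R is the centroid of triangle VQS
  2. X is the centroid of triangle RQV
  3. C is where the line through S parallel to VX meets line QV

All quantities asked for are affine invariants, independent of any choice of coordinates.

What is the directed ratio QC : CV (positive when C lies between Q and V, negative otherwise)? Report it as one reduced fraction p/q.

QC:CV = -5/4

Assign V = (0, 0), S = (1, 0), Q = (0, 1) — the answer is frame-independent, so this choice is without loss of generality.
1. R is the centroid of triangle VQS ⇒ R = (1/3, 1/3)
2. X is the centroid of triangle RQV ⇒ X = (1/9, 4/9)
3. C is where the line through S parallel to VX meets line QV ⇒ C = (0, -4)
C = Q + t·(V−Q) with t = 5, so QC:CV = t:(1−t) = 5:-4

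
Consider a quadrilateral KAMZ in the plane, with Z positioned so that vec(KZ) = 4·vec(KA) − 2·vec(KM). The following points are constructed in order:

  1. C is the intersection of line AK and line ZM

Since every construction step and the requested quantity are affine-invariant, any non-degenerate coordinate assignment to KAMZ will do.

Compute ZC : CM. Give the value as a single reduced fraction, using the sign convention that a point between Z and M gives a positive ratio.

ZC:CM = 2

Assign K = (0, 0), A = (1, 0), M = (0, 1), Z = (4, -2) — the answer is frame-independent, so this choice is without loss of generality.
1. C is the intersection of line AK and line ZM ⇒ C = (4/3, 0)
C = Z + t·(M−Z) with t = 2/3, so ZC:CM = t:(1−t) = 2/3:1/3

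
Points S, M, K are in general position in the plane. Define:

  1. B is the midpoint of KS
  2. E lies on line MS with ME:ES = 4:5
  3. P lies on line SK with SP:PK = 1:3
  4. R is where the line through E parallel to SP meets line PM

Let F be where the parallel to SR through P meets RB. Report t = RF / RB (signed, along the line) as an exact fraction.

t = 1/2

Set S = (0, 0), M = (1, 0), K = (0, 1); any affine frame gives the same invariant.
1. B is the midpoint of KS ⇒ B = (0, 1/2)
2. E lies on line MS with ME:ES = 4:5 ⇒ E = (5/9, 0)
3. P lies on line SK with SP:PK = 1:3 ⇒ P = (0, 1/4)
4. R is where the line through E parallel to SP meets line PM ⇒ R = (5/9, 1/9)
through P parallel to SR: direction (5/9, 1/9); meets RB at F = (5/18, 11/36)
F = R + t·(B−R) with t = 1/2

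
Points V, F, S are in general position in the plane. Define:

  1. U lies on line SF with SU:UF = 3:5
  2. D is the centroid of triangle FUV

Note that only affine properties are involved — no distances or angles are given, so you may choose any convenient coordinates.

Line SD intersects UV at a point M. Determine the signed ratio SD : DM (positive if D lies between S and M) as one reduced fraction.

Choose coordinates V = (0, 0), F = (1, 0), S = (0, 1).
1. U lies on line SF with SU:UF = 3:5 ⇒ U = (3/8, 5/8)
2. D is the centroid of triangle FUV ⇒ D = (11/24, 5/24)
line SD meets UV at M = (33/112, 55/112)
D = S + t·(M−S) with t = 14/9, so SD:DM = 14/9:-5/9

SD:DM = -14/5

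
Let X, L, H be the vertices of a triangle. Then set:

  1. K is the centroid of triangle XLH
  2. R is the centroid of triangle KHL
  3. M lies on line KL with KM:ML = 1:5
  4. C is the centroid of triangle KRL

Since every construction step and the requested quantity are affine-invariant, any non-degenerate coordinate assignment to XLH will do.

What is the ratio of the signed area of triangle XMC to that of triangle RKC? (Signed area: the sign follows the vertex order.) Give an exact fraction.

Choose coordinates X = (0, 0), L = (1, 0), H = (0, 1).
1. K is the centroid of triangle XLH ⇒ K = (1/3, 1/3)
2. R is the centroid of triangle KHL ⇒ R = (4/9, 4/9)
3. M lies on line KL with KM:ML = 1:5 ⇒ M = (4/9, 5/18)
4. C is the centroid of triangle KRL ⇒ C = (16/27, 7/27)
2·[XMC] = -4/81, 2·[RKC] = 1/27
[XMC]:[RKC] = -4/81:1/27 = -4/3

[XMC]:[RKC] = -4/3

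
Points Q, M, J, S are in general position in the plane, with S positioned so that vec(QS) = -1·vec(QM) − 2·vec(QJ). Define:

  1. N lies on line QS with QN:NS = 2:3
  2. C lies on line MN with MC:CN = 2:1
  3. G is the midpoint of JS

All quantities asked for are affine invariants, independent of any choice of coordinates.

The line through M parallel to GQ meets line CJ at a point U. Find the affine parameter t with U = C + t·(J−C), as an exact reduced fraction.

t = -1/4

Work in coordinates with Q = (0, 0), M = (1, 0), J = (0, 1), S = (-1, -2).
1. N lies on line QS with QN:NS = 2:3 ⇒ N = (-2/5, -4/5)
2. C lies on line MN with MC:CN = 2:1 ⇒ C = (1/15, -8/15)
3. G is the midpoint of JS ⇒ G = (-1/2, -1/2)
through M parallel to GQ: direction (1/2, 1/2); meets CJ at U = (1/12, -11/12)
U = C + t·(J−C) with t = -1/4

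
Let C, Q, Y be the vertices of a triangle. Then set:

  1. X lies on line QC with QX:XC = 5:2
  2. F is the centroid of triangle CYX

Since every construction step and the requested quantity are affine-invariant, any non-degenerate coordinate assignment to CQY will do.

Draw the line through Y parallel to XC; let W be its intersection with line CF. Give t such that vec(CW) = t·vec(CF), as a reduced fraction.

Choose coordinates C = (0, 0), Q = (1, 0), Y = (0, 1).
1. X lies on line QC with QX:XC = 5:2 ⇒ X = (2/7, 0)
2. F is the centroid of triangle CYX ⇒ F = (2/21, 1/3)
through Y parallel to XC: direction (-2/7, 0); meets CF at W = (2/7, 1)
W = C + t·(F−C) with t = 3

t = 3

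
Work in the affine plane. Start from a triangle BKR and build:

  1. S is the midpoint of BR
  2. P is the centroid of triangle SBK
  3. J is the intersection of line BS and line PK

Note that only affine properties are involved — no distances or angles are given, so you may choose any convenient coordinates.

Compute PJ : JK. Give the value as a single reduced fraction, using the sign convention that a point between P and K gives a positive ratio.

PJ:JK = -1/3

Choose coordinates B = (0, 0), K = (1, 0), R = (0, 1).
1. S is the midpoint of BR ⇒ S = (0, 1/2)
2. P is the centroid of triangle SBK ⇒ P = (1/3, 1/6)
3. J is the intersection of line BS and line PK ⇒ J = (0, 1/4)
J = P + t·(K−P) with t = -1/2, so PJ:JK = t:(1−t) = -1/2:3/2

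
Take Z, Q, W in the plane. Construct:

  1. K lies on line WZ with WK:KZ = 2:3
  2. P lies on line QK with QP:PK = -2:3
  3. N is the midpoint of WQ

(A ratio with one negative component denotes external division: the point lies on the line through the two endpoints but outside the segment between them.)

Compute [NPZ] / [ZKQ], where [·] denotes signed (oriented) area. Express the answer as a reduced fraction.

Assign Z = (0, 0), Q = (1, 0), W = (0, 1) — the answer is frame-independent, so this choice is without loss of generality.
1. K lies on line WZ with WK:KZ = 2:3 ⇒ K = (0, 3/5)
2. P lies on line QK with QP:PK = -2:3 ⇒ P = (3, -6/5)
3. N is the midpoint of WQ ⇒ N = (1/2, 1/2)
2·[NPZ] = -21/10, 2·[ZKQ] = -3/5
[NPZ]:[ZKQ] = -21/10:-3/5 = 7/2

[NPZ]:[ZKQ] = 7/2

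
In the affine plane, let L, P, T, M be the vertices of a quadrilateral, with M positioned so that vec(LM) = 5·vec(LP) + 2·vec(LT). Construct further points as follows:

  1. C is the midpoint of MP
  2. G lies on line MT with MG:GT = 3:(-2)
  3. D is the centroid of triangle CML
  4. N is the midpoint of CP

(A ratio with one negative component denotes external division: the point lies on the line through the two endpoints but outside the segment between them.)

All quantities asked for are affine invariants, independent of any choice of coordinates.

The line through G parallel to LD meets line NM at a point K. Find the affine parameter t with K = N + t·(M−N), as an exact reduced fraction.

Choose coordinates L = (0, 0), P = (1, 0), T = (0, 1), M = (5, 2).
1. C is the midpoint of MP ⇒ C = (3, 1)
2. G lies on line MT with MG:GT = 3:(-2) ⇒ G = (-10, -1)
3. D is the centroid of triangle CML ⇒ D = (8/3, 1)
4. N is the midpoint of CP ⇒ N = (2, 1/2)
through G parallel to LD: direction (8/3, 1); meets NM at K = (26, 25/2)
K = N + t·(M−N) with t = 8

t = 8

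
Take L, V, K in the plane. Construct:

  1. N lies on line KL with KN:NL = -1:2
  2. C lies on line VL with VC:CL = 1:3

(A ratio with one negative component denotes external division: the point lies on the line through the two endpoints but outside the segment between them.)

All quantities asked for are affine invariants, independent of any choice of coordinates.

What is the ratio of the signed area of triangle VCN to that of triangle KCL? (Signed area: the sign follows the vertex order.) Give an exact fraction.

[VCN]:[KCL] = 2/3

Choose coordinates L = (0, 0), V = (1, 0), K = (0, 1).
1. N lies on line KL with KN:NL = -1:2 ⇒ N = (0, 2)
2. C lies on line VL with VC:CL = 1:3 ⇒ C = (3/4, 0)
2·[VCN] = -1/2, 2·[KCL] = -3/4
[VCN]:[KCL] = -1/2:-3/4 = 2/3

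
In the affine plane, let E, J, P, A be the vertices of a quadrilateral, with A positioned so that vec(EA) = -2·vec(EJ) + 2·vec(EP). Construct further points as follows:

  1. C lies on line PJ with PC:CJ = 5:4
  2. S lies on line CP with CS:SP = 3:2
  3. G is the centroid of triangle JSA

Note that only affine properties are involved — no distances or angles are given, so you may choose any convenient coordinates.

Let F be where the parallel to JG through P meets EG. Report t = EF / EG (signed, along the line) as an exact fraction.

Assign E = (0, 0), J = (1, 0), P = (0, 1), A = (-2, 2) — the answer is frame-independent, so this choice is without loss of generality.
1. C lies on line PJ with PC:CJ = 5:4 ⇒ C = (5/9, 4/9)
2. S lies on line CP with CS:SP = 3:2 ⇒ S = (2/9, 7/9)
3. G is the centroid of triangle JSA ⇒ G = (-7/27, 25/27)
through P parallel to JG: direction (-34/27, 25/27); meets EG at F = (-238/675, 34/27)
F = E + t·(G−E) with t = 34/25

t = 34/25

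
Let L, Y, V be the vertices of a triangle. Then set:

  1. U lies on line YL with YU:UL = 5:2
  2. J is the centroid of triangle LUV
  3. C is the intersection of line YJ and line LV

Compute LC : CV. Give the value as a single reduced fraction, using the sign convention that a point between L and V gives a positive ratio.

Set L = (0, 0), Y = (1, 0), V = (0, 1); any affine frame gives the same invariant.
1. U lies on line YL with YU:UL = 5:2 ⇒ U = (2/7, 0)
2. J is the centroid of triangle LUV ⇒ J = (2/21, 1/3)
3. C is the intersection of line YJ and line LV ⇒ C = (0, 7/19)
C = L + t·(V−L) with t = 7/19, so LC:CV = t:(1−t) = 7/19:12/19

LC:CV = 7/12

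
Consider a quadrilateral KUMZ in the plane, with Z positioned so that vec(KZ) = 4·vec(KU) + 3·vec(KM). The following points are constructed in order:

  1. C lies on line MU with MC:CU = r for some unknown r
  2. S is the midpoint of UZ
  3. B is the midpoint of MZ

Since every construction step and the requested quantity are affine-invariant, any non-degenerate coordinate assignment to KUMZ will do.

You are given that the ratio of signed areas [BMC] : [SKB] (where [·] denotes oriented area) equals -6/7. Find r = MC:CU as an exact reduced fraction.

r = 4/3

Assign K = (0, 0), U = (1, 0), M = (0, 1), Z = (4, 3) — the answer is frame-independent, so this choice is without loss of generality.
1. With MC:CU = r, write λ = r/(r+1) so C = M + λ·(U−M); C is affine-linear in λ
2. S is the midpoint of UZ ⇒ S = (5/2, 3/2)
3. B is the midpoint of MZ ⇒ B = (2, 2)
Every point depending on C is an affine combination of C and λ-independent points, so each such coordinate is linear in λ; the λ² term in each signed area is a multiple of (U−M)×(U−M) = 0, so 2·[BMC] and 2·[SKB] are each linear in λ. Evaluating at λ=0 and λ=1:
  2·[BMC] = 3·λ,   2·[SKB] = -2
So [BMC]:[SKB] = (3·λ) / (-2). Setting this equal to -6/7:
  3·λ = -6/7·(-2)  ⇒  λ = 4/7
Then r = λ/(1−λ) = (4/7)/(3/7) = 4/3. Check: with r = 4/3, C = (4/7, 3/7) and [BMC]:[SKB] = -6/7 as required.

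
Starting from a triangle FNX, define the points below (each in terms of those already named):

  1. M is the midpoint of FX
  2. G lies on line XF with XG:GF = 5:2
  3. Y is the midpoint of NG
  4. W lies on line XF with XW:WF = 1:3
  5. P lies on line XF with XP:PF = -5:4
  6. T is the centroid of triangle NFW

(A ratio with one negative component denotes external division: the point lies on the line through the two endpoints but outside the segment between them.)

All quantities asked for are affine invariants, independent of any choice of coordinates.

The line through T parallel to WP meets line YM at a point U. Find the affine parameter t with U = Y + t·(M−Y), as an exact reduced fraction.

t = 1/3

Work in coordinates with F = (0, 0), N = (1, 0), X = (0, 1).
1. M is the midpoint of FX ⇒ M = (0, 1/2)
2. G lies on line XF with XG:GF = 5:2 ⇒ G = (0, 2/7)
3. Y is the midpoint of NG ⇒ Y = (1/2, 1/7)
4. W lies on line XF with XW:WF = 1:3 ⇒ W = (0, 3/4)
5. P lies on line XF with XP:PF = -5:4 ⇒ P = (0, -4)
6. T is the centroid of triangle NFW ⇒ T = (1/3, 1/4)
through T parallel to WP: direction (0, -19/4); meets YM at U = (1/3, 11/42)
U = Y + t·(M−Y) with t = 1/3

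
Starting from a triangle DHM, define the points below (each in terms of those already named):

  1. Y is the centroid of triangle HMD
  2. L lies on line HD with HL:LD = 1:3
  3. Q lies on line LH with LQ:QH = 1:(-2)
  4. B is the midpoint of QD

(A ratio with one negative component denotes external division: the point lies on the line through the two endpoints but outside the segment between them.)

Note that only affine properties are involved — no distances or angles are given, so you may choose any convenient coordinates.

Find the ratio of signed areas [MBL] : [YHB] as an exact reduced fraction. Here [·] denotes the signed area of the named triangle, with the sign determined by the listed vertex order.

[MBL]:[YHB] = -2

Set D = (0, 0), H = (1, 0), M = (0, 1); any affine frame gives the same invariant.
1. Y is the centroid of triangle HMD ⇒ Y = (1/3, 1/3)
2. L lies on line HD with HL:LD = 1:3 ⇒ L = (3/4, 0)
3. Q lies on line LH with LQ:QH = 1:(-2) ⇒ Q = (1/2, 0)
4. B is the midpoint of QD ⇒ B = (1/4, 0)
2·[MBL] = 1/2, 2·[YHB] = -1/4
[MBL]:[YHB] = 1/2:-1/4 = -2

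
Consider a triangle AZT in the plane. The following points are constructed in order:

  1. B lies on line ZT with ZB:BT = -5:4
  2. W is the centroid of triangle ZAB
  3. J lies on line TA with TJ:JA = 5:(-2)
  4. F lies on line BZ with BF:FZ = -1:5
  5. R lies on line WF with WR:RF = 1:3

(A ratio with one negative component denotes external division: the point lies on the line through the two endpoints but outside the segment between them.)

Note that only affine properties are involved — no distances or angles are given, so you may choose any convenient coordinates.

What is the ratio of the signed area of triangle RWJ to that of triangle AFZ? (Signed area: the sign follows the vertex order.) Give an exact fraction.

Choose coordinates A = (0, 0), Z = (1, 0), T = (0, 1).
1. B lies on line ZT with ZB:BT = -5:4 ⇒ B = (-4, 5)
2. W is the centroid of triangle ZAB ⇒ W = (-1, 5/3)
3. J lies on line TA with TJ:JA = 5:(-2) ⇒ J = (0, -2/3)
4. F lies on line BZ with BF:FZ = -1:5 ⇒ F = (-21/4, 25/4)
5. R lies on line WF with WR:RF = 1:3 ⇒ R = (-33/16, 45/16)
2·[RWJ] = -4/3, 2·[AFZ] = -25/4
[RWJ]:[AFZ] = -4/3:-25/4 = 16/75

[RWJ]:[AFZ] = 16/75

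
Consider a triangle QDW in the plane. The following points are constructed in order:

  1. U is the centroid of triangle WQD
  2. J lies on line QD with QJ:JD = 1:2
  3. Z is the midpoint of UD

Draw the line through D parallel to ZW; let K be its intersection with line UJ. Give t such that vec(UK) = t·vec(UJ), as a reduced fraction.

Set Q = (0, 0), D = (1, 0), W = (0, 1); any affine frame gives the same invariant.
1. U is the centroid of triangle WQD ⇒ U = (1/3, 1/3)
2. J lies on line QD with QJ:JD = 1:2 ⇒ J = (1/3, 0)
3. Z is the midpoint of UD ⇒ Z = (2/3, 1/6)
through D parallel to ZW: direction (-2/3, 5/6); meets UJ at K = (1/3, 5/6)
K = U + t·(J−U) with t = -3/2

t = -3/2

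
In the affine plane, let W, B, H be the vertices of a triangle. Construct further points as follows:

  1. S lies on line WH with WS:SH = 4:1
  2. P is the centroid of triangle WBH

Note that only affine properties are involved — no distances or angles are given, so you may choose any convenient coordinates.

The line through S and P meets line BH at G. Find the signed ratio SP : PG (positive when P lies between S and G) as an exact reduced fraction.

Assign W = (0, 0), B = (1, 0), H = (0, 1) — the answer is frame-independent, so this choice is without loss of generality.
1. S lies on line WH with WS:SH = 4:1 ⇒ S = (0, 4/5)
2. P is the centroid of triangle WBH ⇒ P = (1/3, 1/3)
line SP meets BH at G = (-1/2, 3/2)
P = S + t·(G−S) with t = -2/3, so SP:PG = -2/3:5/3

SP:PG = -2/5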